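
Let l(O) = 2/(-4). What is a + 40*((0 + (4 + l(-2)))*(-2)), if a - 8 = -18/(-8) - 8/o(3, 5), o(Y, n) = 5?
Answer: -5427/20 ≈ -271.35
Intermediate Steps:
l(O) = -½ (l(O) = 2*(-¼) = -½)
a = 173/20 (a = 8 + (-18/(-8) - 8/5) = 8 + (-18*(-⅛) - 8*⅕) = 8 + (9/4 - 8/5) = 8 + 13/20 = 173/20 ≈ 8.6500)
a + 40*((0 + (4 + l(-2)))*(-2)) = 173/20 + 40*((0 + (4 - ½))*(-2)) = 173/20 + 40*((0 + 7/2)*(-2)) = 173/20 + 40*((7/2)*(-2)) = 173/20 + 40*(-7) = 173/20 - 280 = -5427/20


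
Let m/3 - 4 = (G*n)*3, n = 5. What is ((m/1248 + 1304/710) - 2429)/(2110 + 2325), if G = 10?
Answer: -179194409/327480400 ≈ -0.54719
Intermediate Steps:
m = 462 (m = 12 + 3*((10*5)*3) = 12 + 3*(50*3) = 12 + 3*150 = 12 + 450 = 462)
((m/1248 + 1304/710) - 2429)/(2110 + 2325) = ((462/1248 + 1304/710) - 2429)/(2110 + 2325) = ((462*(1/1248) + 1304*(1/710)) - 2429)/4435 = ((77/208 + 652/355) - 2429)*(1/4435) = (162951/73840 - 2429)*(1/4435) = -179194409/73840*1/4435 = -179194409/327480400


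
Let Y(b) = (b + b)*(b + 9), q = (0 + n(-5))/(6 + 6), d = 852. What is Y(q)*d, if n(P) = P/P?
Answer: 7739/6 ≈ 1289.8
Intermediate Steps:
n(P) = 1
q = 1/12 (q = (0 + 1)/(6 + 6) = 1/12 ≈ 0.083333)
Y(b) = 2*b*(9 + b) (Y(b) = (2*b)*(9 + b) = 2*b*(9 + b))
Y(q)*d = (2*(1/12)*(9 + 1/12))*852 = (2*(1/12)*(109/12))*852 = (109/72)*852 = 7739/6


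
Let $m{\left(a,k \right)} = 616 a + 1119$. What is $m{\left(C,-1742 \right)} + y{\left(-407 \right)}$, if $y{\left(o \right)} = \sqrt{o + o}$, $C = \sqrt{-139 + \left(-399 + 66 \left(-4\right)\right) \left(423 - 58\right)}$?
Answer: $1119 + i \sqrt{814} + 616 i \sqrt{242134} \approx 1119.0 + 3.0314 \cdot 10^{5} i$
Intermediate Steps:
$C = i \sqrt{242134}$ ($C = \sqrt{-139 + \left(-399 - 264\right) 365} = \sqrt{-139 - 241995} = \sqrt{-242134} = i \sqrt{242134} \approx 492.07 i$)
$m{\left(a,k \right)} = 1119 + 616 a$
$y{\left(o \right)} = \sqrt{2} \sqrt{o}$ ($y{\left(o \right)} = \sqrt{2 o} = \sqrt{2} \sqrt{o}$)
$m{\left(C,-1742 \right)} + y{\left(-407 \right)} = \left(1119 + 616 i \sqrt{242134}\right) + \sqrt{2} \sqrt{-407} = \left(1119 + 616 i \sqrt{242134}\right) + \sqrt{2} i \sqrt{407} = \left(1119 + 616 i \sqrt{242134}\right) + i \sqrt{814} = 1119 + i \sqrt{814} + 616 i \sqrt{242134}$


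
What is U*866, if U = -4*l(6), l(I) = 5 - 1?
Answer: -13856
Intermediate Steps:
l(I) = 4
U = -16 (U = -4*4 = -16)
U*866 = -16*866 = -13856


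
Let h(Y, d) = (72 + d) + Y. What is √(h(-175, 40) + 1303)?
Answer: 2*√310 ≈ 35.214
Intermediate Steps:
h(Y, d) = 72 + Y + d
√(h(-175, 40) + 1303) = √((72 - 175 + 40) + 1303) = √(-63 + 1303) = √1240 = 2*√310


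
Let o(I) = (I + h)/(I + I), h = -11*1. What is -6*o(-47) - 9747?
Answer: -458283/47 ≈ -9750.7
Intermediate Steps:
h = -11
o(I) = (-11 + I)/(2*I) (o(I) = (I - 11)/(I + I) = (-11 + I)/((2*I)) = (-11 + I)*(1/(2*I)) = (-11 + I)/(2*I))
-6*o(-47) - 9747 = -3*(-11 - 47)/(-47) - 9747 = -3*(-1)*(-58)/47 - 9747 = -6*29/47 - 9747 = -174/47 - 9747 = -458283/47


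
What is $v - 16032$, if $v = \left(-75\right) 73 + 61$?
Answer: $-21446$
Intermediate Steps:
$v = -5414$ ($v = -5475 + 61 = -5414$)
$v - 16032 = -5414 - 16032 = -21446$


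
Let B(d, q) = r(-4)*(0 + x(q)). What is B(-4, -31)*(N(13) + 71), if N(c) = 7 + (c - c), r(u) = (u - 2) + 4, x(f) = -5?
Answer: 780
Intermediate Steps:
r(u) = 2 + u (r(u) = (-2 + u) + 4 = 2 + u)
B(d, q) = 10 (B(d, q) = (2 - 4)*(0 - 5) = -2*(-5) = 10)
N(c) = 7 (N(c) = 7 + 0 = 7)
B(-4, -31)*(N(13) + 71) = 10*(7 + 71) = 10*78 = 780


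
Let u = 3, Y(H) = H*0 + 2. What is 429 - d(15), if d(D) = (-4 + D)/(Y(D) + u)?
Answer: 2134/5 ≈ 426.80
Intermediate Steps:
Y(H) = 2 (Y(H) = 0 + 2 = 2)
d(D) = -⅘ + D/5 (d(D) = (-4 + D)/(2 + 3) = (-4 + D)/5 = (-4 + D)*(⅕) = -⅘ + D/5)
429 - d(15) = 429 - (-⅘ + (⅕)*15) = 429 - (-⅘ + 3) = 429 - 1*11/5 = 429 - 11/5 = 2134/5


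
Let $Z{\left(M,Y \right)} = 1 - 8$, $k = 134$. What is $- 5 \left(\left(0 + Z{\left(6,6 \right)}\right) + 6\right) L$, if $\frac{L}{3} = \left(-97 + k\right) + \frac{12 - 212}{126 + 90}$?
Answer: $\frac{4870}{9} \approx 541.11$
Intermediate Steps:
$Z{\left(M,Y \right)} = -7$ ($Z{\left(M,Y \right)} = 1 - 8 = -7$)
$L = \frac{974}{9}$ ($L = 3 \left(\left(-97 + 134\right) + \frac{12 - 212}{126 + 90}\right) = 3 \left(37 - \frac{200}{216}\right) = 3 \left(37 - \frac{25}{27}\right) = 3 \cdot \frac{974}{27} = \frac{974}{9} \approx 108.22$)
$- 5 \left(\left(0 + Z{\left(6,6 \right)}\right) + 6\right) L = - 5 \left(\left(0 - 7\right) + 6\right) \frac{974}{9} = - 5 \left(-7 + 6\right) \frac{974}{9} = \left(-5\right) \left(-1\right) \frac{974}{9} = 5 \cdot \frac{974}{9} = \frac{4870}{9}$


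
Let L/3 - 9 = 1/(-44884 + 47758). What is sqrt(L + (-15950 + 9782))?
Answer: I*sqrt(5635987766)/958 ≈ 78.365*I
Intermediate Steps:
L = 25867/958 (L = 27 + 3/(-44884 + 47758) = 27 + 3/2874 = 27 + 3*(1/2874) = 27 + 1/958 = 25867/958 ≈ 27.001)
sqrt(L + (-15950 + 9782)) = sqrt(25867/958 + (-15950 + 9782)) = sqrt(25867/958 - 6168) = sqrt(-5883077/958) = I*sqrt(5635987766)/958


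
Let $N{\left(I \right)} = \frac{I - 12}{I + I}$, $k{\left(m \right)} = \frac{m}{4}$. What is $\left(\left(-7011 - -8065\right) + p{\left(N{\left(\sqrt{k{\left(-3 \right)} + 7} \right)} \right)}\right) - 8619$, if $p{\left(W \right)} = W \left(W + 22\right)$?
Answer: $- \frac{760319}{100} \approx -7603.2$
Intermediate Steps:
$k{\left(m \right)} = \frac{m}{4}$ ($k{\left(m \right)} = m \frac{1}{4} = \frac{m}{4}$)
$N{\left(I \right)} = \frac{-12 + I}{2 I}$
$p{\left(W \right)} = W \left(22 + W\right)$
$\left(\left(-7011 - -8065\right) + p{\left(N{\left(\sqrt{k{\left(-3 \right)} + 7} \right)} \right)}\right) - 8619 = \left(\left(-7011 - -8065\right) + \frac{-12 + \sqrt{\frac{1}{4} \left(-3\right) + 7}}{2 \sqrt{\frac{1}{4} \left(-3\right) + 7}} \left(22 + \frac{-12 + \sqrt{\frac{1}{4} \left(-3\right) + 7}}{2 \sqrt{\frac{1}{4} \left(-3\right) + 7}}\right)\right) - 8619 = \left(\left(-7011 + 8065\right) + \frac{-12 + \sqrt{- \frac{3}{4} + 7}}{2 \sqrt{- \frac{3}{4} + 7}} \left(22 + \frac{-12 + \sqrt{- \frac{3}{4} + 7}}{2 \sqrt{- \frac{3}{4} + 7}}\right)\right) - 8619 = \left(1054 + \frac{-12 + \sqrt{\frac{25}{4}}}{2 \sqrt{\frac{25}{4}}} \left(22 + \frac{-12 + \sqrt{\frac{25}{4}}}{2 \sqrt{\frac{25}{4}}}\right)\right) - 8619 = \left(1054 + \frac{-12 + \frac{5}{2}}{2 \cdot \frac{5}{2}} \left(22 + \frac{-12 + \frac{5}{2}}{2 \cdot \frac{5}{2}}\right)\right) - 8619 = \left(1054 + \frac{1}{2} \cdot \frac{2}{5} \left(- \frac{19}{2}\right) \left(22 + \frac{1}{2} \cdot \frac{2}{5} \left(- \frac{19}{2}\right)\right)\right) - 8619 = \left(1054 - \frac{19 \left(22 - \frac{19}{10}\right)}{10}\right) - 8619 = \left(1054 - \frac{3819}{100}\right) - 8619 = \frac{101581}{100} - 8619 = - \frac{760319}{100}$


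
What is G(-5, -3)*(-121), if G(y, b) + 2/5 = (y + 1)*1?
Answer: 2662/5 ≈ 532.40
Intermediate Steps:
G(y, b) = ⅗ + y (G(y, b) = -⅖ + (y + 1)*1 = -⅖ + (1 + y)*1 = -⅖ + (1 + y) = ⅗ + y)
G(-5, -3)*(-121) = (⅗ - 5)*(-121) = -22/5*(-121) = 2662/5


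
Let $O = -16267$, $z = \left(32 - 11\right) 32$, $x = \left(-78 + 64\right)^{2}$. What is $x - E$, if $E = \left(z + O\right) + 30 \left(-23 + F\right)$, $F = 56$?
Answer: $14801$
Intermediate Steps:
$x = 196$ ($x = \left(-14\right)^{2} = 196$)
$z = 672$ ($z = 21 \cdot 32 = 672$)
$E = -14605$ ($E = \left(672 - 16267\right) + 30 \left(-23 + 56\right) = -15595 + 30 \cdot 33 = -15595 + 990 = -14605$)
$x - E = 196 - -14605 = 196 + 14605 = 14801$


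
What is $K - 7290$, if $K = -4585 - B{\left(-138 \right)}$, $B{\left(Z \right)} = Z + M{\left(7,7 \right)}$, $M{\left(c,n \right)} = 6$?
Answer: $-11743$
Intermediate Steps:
$B{\left(Z \right)} = 6 + Z$ ($B{\left(Z \right)} = Z + 6 = 6 + Z$)
$K = -4453$ ($K = -4585 - \left(6 - 138\right) = -4585 - -132 = -4585 + 132 = -4453$)
$K - 7290 = -4453 - 7290 = -11743$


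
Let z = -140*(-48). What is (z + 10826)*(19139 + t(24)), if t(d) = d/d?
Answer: 335830440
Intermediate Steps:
t(d) = 1
z = 6720
(z + 10826)*(19139 + t(24)) = (6720 + 10826)*(19139 + 1) = 17546*19140 = 335830440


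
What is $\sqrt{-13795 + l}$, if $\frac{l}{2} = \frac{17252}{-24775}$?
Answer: $\frac{i \sqrt{338729378339}}{4955} \approx 117.46 i$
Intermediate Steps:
$l = - \frac{34504}{24775}$ ($l = 2 \frac{17252}{-24775} = 2 \cdot 17252 \left(- \frac{1}{24775}\right) = 2 \left(- \frac{17252}{24775}\right) = - \frac{34504}{24775} \approx -1.3927$)
$\sqrt{-13795 + l} = \sqrt{-13795 - \frac{34504}{24775}} = \sqrt{- \frac{341805629}{24775}} = \frac{i \sqrt{338729378339}}{4955}$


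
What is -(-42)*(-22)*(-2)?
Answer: 1848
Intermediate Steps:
-(-42)*(-22)*(-2) = -42*22*(-2) = -924*(-2) = 1848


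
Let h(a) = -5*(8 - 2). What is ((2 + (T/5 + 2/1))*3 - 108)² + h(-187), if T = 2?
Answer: 223926/25 ≈ 8957.0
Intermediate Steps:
h(a) = -30 (h(a) = -5*6 = -30)
((2 + (T/5 + 2/1))*3 - 108)² + h(-187) = ((2 + (2/5 + 2/1))*3 - 108)² - 30 = ((2 + (2*(⅕) + 2*1))*3 - 108)² - 30 = ((2 + (⅖ + 2))*3 - 108)² - 30 = ((2 + 12/5)*3 - 108)² - 30 = ((22/5)*3 - 108)² - 30 = (66/5 - 108)² - 30 = (-474/5)² - 30 = 224676/25 - 30 = 223926/25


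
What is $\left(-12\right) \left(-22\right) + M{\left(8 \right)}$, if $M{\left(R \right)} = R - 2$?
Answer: $270$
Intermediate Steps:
$M{\left(R \right)} = -2 + R$
$\left(-12\right) \left(-22\right) + M{\left(8 \right)} = \left(-12\right) \left(-22\right) + \left(-2 + 8\right) = 264 + 6 = 270$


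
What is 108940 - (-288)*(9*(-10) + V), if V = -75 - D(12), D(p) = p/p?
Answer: 61132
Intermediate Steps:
D(p) = 1
V = -76 (V = -75 - 1*1 = -75 - 1 = -76)
108940 - (-288)*(9*(-10) + V) = 108940 - (-288)*(9*(-10) - 76) = 108940 - (-288)*(-90 - 76) = 108940 - (-288)*(-166) = 108940 - 1*47808 = 108940 - 47808 = 61132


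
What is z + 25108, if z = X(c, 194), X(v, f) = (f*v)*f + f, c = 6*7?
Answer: 1606014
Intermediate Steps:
c = 42
X(v, f) = f + v*f**2 (X(v, f) = v*f**2 + f = f + v*f**2)
z = 1580906 (z = 194*(1 + 194*42) = 194*(1 + 8148) = 194*8149 = 1580906)
z + 25108 = 1580906 + 25108 = 1606014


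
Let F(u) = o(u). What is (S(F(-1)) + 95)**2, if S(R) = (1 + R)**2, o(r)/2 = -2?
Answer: 10816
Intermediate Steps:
o(r) = -4 (o(r) = 2*(-2) = -4)
F(u) = -4
(S(F(-1)) + 95)**2 = ((1 - 4)**2 + 95)**2 = ((-3)**2 + 95)**2 = (9 + 95)**2 = 104**2 = 10816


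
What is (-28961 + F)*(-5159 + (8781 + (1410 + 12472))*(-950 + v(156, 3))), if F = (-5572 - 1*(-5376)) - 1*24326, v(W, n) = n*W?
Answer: 584500999175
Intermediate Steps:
v(W, n) = W*n
F = -24522 (F = (-5572 + 5376) - 24326 = -196 - 24326 = -24522)
(-28961 + F)*(-5159 + (8781 + (1410 + 12472))*(-950 + v(156, 3))) = (-28961 - 24522)*(-5159 + (8781 + (1410 + 12472))*(-950 + 156*3)) = -53483*(-5159 + (8781 + 13882)*(-950 + 468)) = -53483*(-5159 + 22663*(-482)) = -53483*(-5159 - 10923566) = -53483*(-10928725) = 584500999175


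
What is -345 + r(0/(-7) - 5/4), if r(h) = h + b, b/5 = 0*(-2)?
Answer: -1385/4 ≈ -346.25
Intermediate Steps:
b = 0 (b = 5*(0*(-2)) = 5*0 = 0)
r(h) = h (r(h) = h + 0 = h)
-345 + r(0/(-7) - 5/4) = -345 + (0/(-7) - 5/4) = -345 + (0*(-⅐) - 5*¼) = -345 + (0 - 5/4) = -345 - 5/4 = -1385/4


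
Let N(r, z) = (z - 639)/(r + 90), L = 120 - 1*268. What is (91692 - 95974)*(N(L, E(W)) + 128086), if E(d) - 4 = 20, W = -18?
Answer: -15906780023/29 ≈ -5.4851e+8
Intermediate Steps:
E(d) = 24 (E(d) = 4 + 20 = 24)
L = -148 (L = 120 - 268 = -148)
N(r, z) = (-639 + z)/(90 + r)
(91692 - 95974)*(N(L, E(W)) + 128086) = (91692 - 95974)*((-639 + 24)/(90 - 148) + 128086) = -4282*(-615/(-58) + 128086) = -4282*(-1/58*(-615) + 128086) = -4282*(615/58 + 128086) = -4282*7429603/58 = -15906780023/29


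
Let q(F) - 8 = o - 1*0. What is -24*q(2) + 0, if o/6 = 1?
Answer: -336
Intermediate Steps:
o = 6 (o = 6*1 = 6)
q(F) = 14 (q(F) = 8 + (6 - 1*0) = 8 + (6 + 0) = 8 + 6 = 14)
-24*q(2) + 0 = -24*14 + 0 = -336 + 0 = -336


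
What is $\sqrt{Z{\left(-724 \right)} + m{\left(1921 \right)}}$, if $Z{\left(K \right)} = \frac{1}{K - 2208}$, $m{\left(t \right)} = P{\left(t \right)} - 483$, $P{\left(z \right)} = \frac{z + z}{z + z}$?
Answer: $\frac{15 i \sqrt{4603973}}{1466} \approx 21.954 i$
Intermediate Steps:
$P{\left(z \right)} = 1$ ($P{\left(z \right)} = \frac{2 z}{2 z} = 2 z \frac{1}{2 z} = 1$)
$m{\left(t \right)} = -482$ ($m{\left(t \right)} = 1 - 483 = -482$)
$Z{\left(K \right)} = \frac{1}{-2208 + K}$
$\sqrt{Z{\left(-724 \right)} + m{\left(1921 \right)}} = \sqrt{\frac{1}{-2208 - 724} - 482} = \sqrt{\frac{1}{-2932} - 482} = \sqrt{- \frac{1}{2932} - 482} = \sqrt{- \frac{1413225}{2932}} = \frac{15 i \sqrt{4603973}}{1466}$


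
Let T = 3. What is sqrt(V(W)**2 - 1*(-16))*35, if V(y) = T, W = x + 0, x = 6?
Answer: 175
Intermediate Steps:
W = 6 (W = 6 + 0 = 6)
V(y) = 3
sqrt(V(W)**2 - 1*(-16))*35 = sqrt(3**2 - 1*(-16))*35 = sqrt(9 + 16)*35 = sqrt(25)*35 = 5*35 = 175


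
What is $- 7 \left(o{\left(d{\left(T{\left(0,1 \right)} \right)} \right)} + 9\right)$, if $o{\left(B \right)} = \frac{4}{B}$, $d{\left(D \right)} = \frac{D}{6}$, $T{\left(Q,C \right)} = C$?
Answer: $-231$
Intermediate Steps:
$d{\left(D \right)} = \frac{D}{6}$ ($d{\left(D \right)} = D \frac{1}{6} = \frac{D}{6}$)
$- 7 \left(o{\left(d{\left(T{\left(0,1 \right)} \right)} \right)} + 9\right) = - 7 \left(\frac{4}{\frac{1}{6} \cdot 1} + 9\right) = - 7 \left(4 \frac{1}{\frac{1}{6}} + 9\right) = - 7 \left(4 \cdot 6 + 9\right) = - 7 \left(24 + 9\right) = \left(-7\right) 33 = -231$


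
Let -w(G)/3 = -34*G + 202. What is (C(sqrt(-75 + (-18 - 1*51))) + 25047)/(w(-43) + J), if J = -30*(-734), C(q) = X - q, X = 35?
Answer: 12541/8514 - I/1419 ≈ 1.473 - 0.00070472*I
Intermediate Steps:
C(q) = 35 - q
J = 22020
w(G) = -606 + 102*G (w(G) = -3*(-34*G + 202) = -3*(202 - 34*G) = -606 + 102*G)
(C(sqrt(-75 + (-18 - 1*51))) + 25047)/(w(-43) + J) = ((35 - sqrt(-75 + (-18 - 1*51))) + 25047)/((-606 + 102*(-43)) + 22020) = ((35 - sqrt(-75 + (-18 - 51))) + 25047)/((-606 - 4386) + 22020) = ((35 - sqrt(-75 - 69)) + 25047)/(-4992 + 22020) = ((35 - sqrt(-144)) + 25047)/17028 = ((35 - 12*I) + 25047)*(1/17028) = (25082 - 12*I)*(1/17028) = 12541/8514 - I/1419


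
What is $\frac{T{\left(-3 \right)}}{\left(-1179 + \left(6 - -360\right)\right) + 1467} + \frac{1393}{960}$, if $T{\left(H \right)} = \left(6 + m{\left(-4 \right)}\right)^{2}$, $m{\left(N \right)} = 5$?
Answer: $\frac{171197}{104640} \approx 1.6361$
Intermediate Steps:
$T{\left(H \right)} = 121$ ($T{\left(H \right)} = \left(6 + 5\right)^{2} = 11^{2} = 121$)
$\frac{T{\left(-3 \right)}}{\left(-1179 + \left(6 - -360\right)\right) + 1467} + \frac{1393}{960} = \frac{121}{\left(-1179 + \left(6 - -360\right)\right) + 1467} + \frac{1393}{960} = \frac{121}{\left(-1179 + \left(6 + 360\right)\right) + 1467} + 1393 \cdot \frac{1}{960} = \frac{121}{\left(-1179 + 366\right) + 1467} + \frac{1393}{960} = \frac{121}{-813 + 1467} + \frac{1393}{960} = \frac{121}{654} + \frac{1393}{960} = \frac{171197}{104640}$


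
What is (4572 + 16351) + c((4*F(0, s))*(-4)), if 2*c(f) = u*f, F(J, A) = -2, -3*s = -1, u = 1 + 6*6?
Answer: 21515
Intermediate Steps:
u = 37 (u = 1 + 36 = 37)
s = ⅓ (s = -⅓*(-1) = ⅓ ≈ 0.33333)
c(f) = 37*f/2 (c(f) = (37*f)/2 = 37*f/2)
(4572 + 16351) + c((4*F(0, s))*(-4)) = (4572 + 16351) + 37*((4*(-2))*(-4))/2 = 20923 + 37*(-8*(-4))/2 = 20923 + (37/2)*32 = 20923 + 592 = 21515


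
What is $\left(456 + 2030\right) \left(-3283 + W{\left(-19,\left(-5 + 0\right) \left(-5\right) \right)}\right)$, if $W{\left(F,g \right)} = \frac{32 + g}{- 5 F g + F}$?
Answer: $- \frac{506011627}{62} \approx -8.1615 \cdot 10^{6}$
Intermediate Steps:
$W{\left(F,g \right)} = \frac{32 + g}{F - 5 F g}$ ($W{\left(F,g \right)} = \frac{32 + g}{- 5 F g + F} = \frac{32 + g}{F - 5 F g}$)
$\left(456 + 2030\right) \left(-3283 + W{\left(-19,\left(-5 + 0\right) \left(-5\right) \right)}\right) = \left(456 + 2030\right) \left(-3283 + \frac{-32 - \left(-5 + 0\right) \left(-5\right)}{\left(-19\right) \left(-1 + 5 \left(-5 + 0\right) \left(-5\right)\right)}\right) = 2486 \left(-3283 - \frac{-32 - \left(-5\right) \left(-5\right)}{19 \left(-1 + 5 \left(\left(-5\right) \left(-5\right)\right)\right)}\right) = 2486 \left(-3283 - \frac{-32 - 25}{19 \left(-1 + 5 \cdot 25\right)}\right) = 2486 \left(-3283 - \frac{-32 - 25}{19 \left(-1 + 125\right)}\right) = 2486 \left(-3283 - \frac{1}{19} \cdot \frac{1}{124} \left(-57\right)\right) = 2486 \left(-3283 - \frac{1}{2356} \left(-57\right)\right) = 2486 \left(-3283 + \frac{3}{124}\right) = 2486 \left(- \frac{407089}{124}\right) = - \frac{506011627}{62}$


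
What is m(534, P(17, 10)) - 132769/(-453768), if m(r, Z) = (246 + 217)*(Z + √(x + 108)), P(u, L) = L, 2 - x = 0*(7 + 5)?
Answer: 300154087/64824 + 463*√110 ≈ 9486.3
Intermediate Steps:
x = 2 (x = 2 - 0*(7 + 5) = 2 - 0*12 = 2 - 1*0 = 2 + 0 = 2)
m(r, Z) = 463*Z + 463*√110 (m(r, Z) = (246 + 217)*(Z + √(2 + 108)) = 463*(Z + √110) = 463*Z + 463*√110)
m(534, P(17, 10)) - 132769/(-453768) = (463*10 + 463*√110) - 132769/(-453768) = (4630 + 463*√110) - 132769*(-1/453768) = (4630 + 463*√110) + 18967/64824 = 300154087/64824 + 463*√110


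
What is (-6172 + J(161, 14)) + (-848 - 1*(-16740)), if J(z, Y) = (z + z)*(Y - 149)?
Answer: -33750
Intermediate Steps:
J(z, Y) = 2*z*(-149 + Y) (J(z, Y) = (2*z)*(-149 + Y) = 2*z*(-149 + Y))
(-6172 + J(161, 14)) + (-848 - 1*(-16740)) = (-6172 + 2*161*(-149 + 14)) + (-848 - 1*(-16740)) = (-6172 + 2*161*(-135)) + (-848 + 16740) = (-6172 - 43470) + 15892 = -49642 + 15892 = -33750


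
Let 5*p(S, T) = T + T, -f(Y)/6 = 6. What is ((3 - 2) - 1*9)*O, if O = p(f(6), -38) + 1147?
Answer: -45272/5 ≈ -9054.4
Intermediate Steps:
f(Y) = -36 (f(Y) = -6*6 = -36)
p(S, T) = 2*T/5 (p(S, T) = (T + T)/5 = (2*T)/5 = 2*T/5)
O = 5659/5 (O = (⅖)*(-38) + 1147 = -76/5 + 1147 = 5659/5 ≈ 1131.8)
((3 - 2) - 1*9)*O = ((3 - 2) - 1*9)*(5659/5) = (1 - 9)*(5659/5) = -8*5659/5 = -45272/5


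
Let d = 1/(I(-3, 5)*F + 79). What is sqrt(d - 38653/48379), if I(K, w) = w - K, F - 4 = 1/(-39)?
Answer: 4*I*sqrt(2157518855498518)/209045659 ≈ 0.88878*I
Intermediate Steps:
F = 155/39 (F = 4 + 1/(-39) = 4 - 1/39 = 155/39 ≈ 3.9744)
d = 39/4321 (d = 1/((5 - 1*(-3))*(155/39) + 79) = 1/((5 + 3)*(155/39) + 79) = 1/(8*(155/39) + 79) = 1/(1240/39 + 79) = 1/(4321/39) = 39/4321 ≈ 0.0090257)
sqrt(d - 38653/48379) = sqrt(39/4321 - 38653/48379) = sqrt(-165132832/209045659) = 4*I*sqrt(2157518855498518)/209045659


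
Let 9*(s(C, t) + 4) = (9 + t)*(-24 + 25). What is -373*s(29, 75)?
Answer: -5968/3 ≈ -1989.3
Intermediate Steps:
s(C, t) = -3 + t/9 (s(C, t) = -4 + ((9 + t)*(-24 + 25))/9 = -4 + ((9 + t)*1)/9 = -4 + (9 + t)/9 = -4 + (1 + t/9) = -3 + t/9)
-373*s(29, 75) = -373*(-3 + (⅑)*75) = -373*(-3 + 25/3) = -373*16/3 = -5968/3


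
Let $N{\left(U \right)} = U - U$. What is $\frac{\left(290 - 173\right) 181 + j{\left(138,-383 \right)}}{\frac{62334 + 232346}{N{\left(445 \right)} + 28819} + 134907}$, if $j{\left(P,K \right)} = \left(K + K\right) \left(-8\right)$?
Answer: $\frac{786902795}{3888179513} \approx 0.20238$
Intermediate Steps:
$N{\left(U \right)} = 0$
$j{\left(P,K \right)} = - 16 K$ ($j{\left(P,K \right)} = 2 K \left(-8\right) = - 16 K$)
$\frac{\left(290 - 173\right) 181 + j{\left(138,-383 \right)}}{\frac{62334 + 232346}{N{\left(445 \right)} + 28819} + 134907} = \frac{\left(290 - 173\right) 181 - -6128}{\frac{62334 + 232346}{0 + 28819} + 134907} = \frac{117 \cdot 181 + 6128}{\frac{294680}{28819} + 134907} = \frac{21177 + 6128}{294680 \cdot \frac{1}{28819} + 134907} = \frac{27305}{\frac{294680}{28819} + 134907} = \frac{27305}{\frac{3888179513}{28819}} = 27305 \cdot \frac{28819}{3888179513} = \frac{786902795}{3888179513}$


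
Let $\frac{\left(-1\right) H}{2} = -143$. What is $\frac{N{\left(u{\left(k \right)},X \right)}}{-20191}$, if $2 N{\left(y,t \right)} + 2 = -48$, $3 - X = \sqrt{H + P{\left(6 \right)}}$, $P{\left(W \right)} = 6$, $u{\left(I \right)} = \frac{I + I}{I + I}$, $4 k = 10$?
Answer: $\frac{25}{20191} \approx 0.0012382$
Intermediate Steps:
$H = 286$ ($H = \left(-2\right) \left(-143\right) = 286$)
$k = \frac{5}{2}$ ($k = \frac{1}{4} \cdot 10 = \frac{5}{2} \approx 2.5$)
$u{\left(I \right)} = 1$ ($u{\left(I \right)} = \frac{2 I}{2 I} = 2 I \frac{1}{2 I} = 1$)
$X = 3 - 2 \sqrt{73}$ ($X = 3 - \sqrt{286 + 6} = 3 - \sqrt{292} = 3 - 2 \sqrt{73} \approx -14.088$)
$N{\left(y,t \right)} = -25$ ($N{\left(y,t \right)} = -1 + \frac{1}{2} \left(-48\right) = -1 - 24 = -25$)
$\frac{N{\left(u{\left(k \right)},X \right)}}{-20191} = - \frac{25}{-20191} = \left(-25\right) \left(- \frac{1}{20191}\right) = \frac{25}{20191}$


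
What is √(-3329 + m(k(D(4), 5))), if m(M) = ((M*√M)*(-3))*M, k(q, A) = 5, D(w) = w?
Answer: √(-3329 - 75*√5) ≈ 59.133*I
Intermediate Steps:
m(M) = -3*M^(5/2) (m(M) = (M^(3/2)*(-3))*M = (-3*M^(3/2))*M = -3*M^(5/2))
√(-3329 + m(k(D(4), 5))) = √(-3329 - 75*√5)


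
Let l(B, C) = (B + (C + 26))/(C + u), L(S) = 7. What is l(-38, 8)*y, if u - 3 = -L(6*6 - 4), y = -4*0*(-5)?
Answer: 0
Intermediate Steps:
y = 0 (y = 0*(-5) = 0)
u = -4 (u = 3 - 1*7 = 3 - 7 = -4)
l(B, C) = (26 + B + C)/(-4 + C) (l(B, C) = (B + (C + 26))/(C - 4) = (B + (26 + C))/(-4 + C) = (26 + B + C)/(-4 + C))
l(-38, 8)*y = ((26 - 38 + 8)/(-4 + 8))*0 = (-4/4)*0 = ((1/4)*(-4))*0 = -1*0 = 0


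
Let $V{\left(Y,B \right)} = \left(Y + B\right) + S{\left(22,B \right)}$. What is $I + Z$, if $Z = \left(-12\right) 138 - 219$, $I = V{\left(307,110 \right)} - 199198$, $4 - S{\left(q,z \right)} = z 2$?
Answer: $-200872$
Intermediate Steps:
$S{\left(q,z \right)} = 4 - 2 z$ ($S{\left(q,z \right)} = 4 - z 2 = 4 - 2 z$)
$V{\left(Y,B \right)} = 4 + Y - B$ ($V{\left(Y,B \right)} = \left(Y + B\right) - \left(-4 + 2 B\right) = \left(B + Y\right) - \left(-4 + 2 B\right) = 4 + Y - B$)
$I = -198997$ ($I = \left(4 + 307 - 110\right) - 199198 = 201 - 199198 = -198997$)
$Z = -1875$ ($Z = -1656 - 219 = -1875$)
$I + Z = -198997 - 1875 = -200872$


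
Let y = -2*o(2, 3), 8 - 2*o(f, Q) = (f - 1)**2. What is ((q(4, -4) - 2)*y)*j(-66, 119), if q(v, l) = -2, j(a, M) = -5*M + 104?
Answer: -13748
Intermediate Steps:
j(a, M) = 104 - 5*M
o(f, Q) = 4 - (-1 + f)**2/2 (o(f, Q) = 4 - (f - 1)**2/2 = 4 - (-1 + f)**2/2)
y = -7 (y = -2*(4 - (-1 + 2)**2/2) = -2*(4 - 1/2*1**2) = -2*(4 - 1/2*1) = -2*(4 - 1/2) = -2*7/2 = -7)
((q(4, -4) - 2)*y)*j(-66, 119) = ((-2 - 2)*(-7))*(104 - 5*119) = (-4*(-7))*(104 - 595) = 28*(-491) = -13748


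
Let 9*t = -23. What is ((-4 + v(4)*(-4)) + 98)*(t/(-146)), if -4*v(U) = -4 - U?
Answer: 989/657 ≈ 1.5053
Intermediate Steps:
v(U) = 1 + U/4 (v(U) = -(-4 - U)/4 = 1 + U/4)
t = -23/9 (t = (⅑)*(-23) = -23/9 ≈ -2.5556)
((-4 + v(4)*(-4)) + 98)*(t/(-146)) = ((-4 + (1 + (¼)*4)*(-4)) + 98)*(-23/9/(-146)) = ((-4 + (1 + 1)*(-4)) + 98)*(-23/9*(-1/146)) = ((-4 + 2*(-4)) + 98)*(23/1314) = ((-4 - 8) + 98)*(23/1314) = (-12 + 98)*(23/1314) = 86*(23/1314) = 989/657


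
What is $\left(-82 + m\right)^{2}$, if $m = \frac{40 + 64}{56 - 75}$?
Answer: $\frac{2762244}{361} \approx 7651.6$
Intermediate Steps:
$m = - \frac{104}{19}$ ($m = \frac{104}{-19} = 104 \left(- \frac{1}{19}\right) = - \frac{104}{19} \approx -5.4737$)
$\left(-82 + m\right)^{2} = \left(-82 - \frac{104}{19}\right)^{2} = \left(- \frac{1662}{19}\right)^{2} = \frac{2762244}{361}$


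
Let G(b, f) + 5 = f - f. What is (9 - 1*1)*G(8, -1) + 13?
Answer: -27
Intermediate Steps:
G(b, f) = -5 (G(b, f) = -5 + (f - f) = -5 + 0 = -5)
(9 - 1*1)*G(8, -1) + 13 = (9 - 1*1)*(-5) + 13 = (9 - 1)*(-5) + 13 = 8*(-5) + 13 = -40 + 13 = -27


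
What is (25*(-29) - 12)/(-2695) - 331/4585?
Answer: 1292/6419 ≈ 0.20128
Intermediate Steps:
(25*(-29) - 12)/(-2695) - 331/4585 = (-725 - 12)*(-1/2695) - 331*1/4585 = -737*(-1/2695) - 331/4585 = 67/245 - 331/4585 = 1292/6419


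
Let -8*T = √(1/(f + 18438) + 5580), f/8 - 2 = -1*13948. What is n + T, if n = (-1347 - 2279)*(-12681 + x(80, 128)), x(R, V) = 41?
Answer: 45832640 - √48396438608870/745040 ≈ 4.5833e+7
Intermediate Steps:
f = -111568 (f = 16 + 8*(-1*13948) = 16 + 8*(-13948) = 16 - 111584 = -111568)
T = -√48396438608870/745040 (T = -√(1/(-111568 + 18438) + 5580)/8 = -√(1/(-93130) + 5580)/8 = -√(-1/93130 + 5580)/8 = -√48396438608870/745040 ≈ -9.3374)
n = 45832640 (n = (-1347 - 2279)*(-12681 + 41) = -3626*(-12640) = 45832640)
n + T = 45832640 - √48396438608870/745040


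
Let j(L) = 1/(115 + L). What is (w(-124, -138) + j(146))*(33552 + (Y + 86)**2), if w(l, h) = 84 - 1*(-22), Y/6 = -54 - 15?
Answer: 3904809712/261 ≈ 1.4961e+7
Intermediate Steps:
Y = -414 (Y = 6*(-54 - 15) = 6*(-69) = -414)
w(l, h) = 106 (w(l, h) = 84 + 22 = 106)
(w(-124, -138) + j(146))*(33552 + (Y + 86)**2) = (106 + 1/(115 + 146))*(33552 + (-414 + 86)**2) = (106 + 1/261)*(33552 + (-328)**2) = (106 + 1/261)*(33552 + 107584) = (27667/261)*141136 = 3904809712/261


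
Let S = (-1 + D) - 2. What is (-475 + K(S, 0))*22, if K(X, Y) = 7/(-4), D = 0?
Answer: -20977/2 ≈ -10489.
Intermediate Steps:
S = -3 (S = (-1 + 0) - 2 = -1 - 2 = -3)
K(X, Y) = -7/4 (K(X, Y) = 7*(-¼) = -7/4)
(-475 + K(S, 0))*22 = (-475 - 7/4)*22 = -1907/4*22 = -20977/2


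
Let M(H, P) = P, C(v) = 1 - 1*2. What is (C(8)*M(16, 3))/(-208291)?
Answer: 3/208291 ≈ 1.4403e-5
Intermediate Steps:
C(v) = -1 (C(v) = 1 - 2 = -1)
(C(8)*M(16, 3))/(-208291) = -1*3/(-208291) = -3*(-1/208291) = 3/208291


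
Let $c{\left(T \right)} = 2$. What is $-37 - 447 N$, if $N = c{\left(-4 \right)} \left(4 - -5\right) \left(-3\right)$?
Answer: $24101$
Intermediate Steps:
$N = -54$ ($N = 2 \left(4 - -5\right) \left(-3\right) = 2 \left(4 + 5\right) \left(-3\right) = 2 \cdot 9 \left(-3\right) = 18 \left(-3\right) = -54$)
$-37 - 447 N = -37 - -24138 = -37 + 24138 = 24101$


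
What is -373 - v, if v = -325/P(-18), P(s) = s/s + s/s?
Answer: -421/2 ≈ -210.50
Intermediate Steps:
P(s) = 2 (P(s) = 1 + 1 = 2)
v = -325/2 ≈ -162.50
-373 - v = -373 - 1*(-325/2) = -373 + 325/2 = -421/2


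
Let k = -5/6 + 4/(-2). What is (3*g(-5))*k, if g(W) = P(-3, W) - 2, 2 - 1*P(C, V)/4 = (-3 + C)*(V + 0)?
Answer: 969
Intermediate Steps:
P(C, V) = 8 - 4*V*(-3 + C) (P(C, V) = 8 - 4*(-3 + C)*(V + 0) = 8 - 4*(-3 + C)*V = 8 - 4*V*(-3 + C))
g(W) = 6 + 24*W (g(W) = (8 + 12*W - 4*(-3)*W) - 2 = (8 + 12*W + 12*W) - 2 = (8 + 24*W) - 2 = 6 + 24*W)
k = -17/6 (k = -5*⅙ + 4*(-½) = -⅚ - 2 = -17/6 ≈ -2.8333)
(3*g(-5))*k = (3*(6 + 24*(-5)))*(-17/6) = (3*(6 - 120))*(-17/6) = (3*(-114))*(-17/6) = -342*(-17/6) = 969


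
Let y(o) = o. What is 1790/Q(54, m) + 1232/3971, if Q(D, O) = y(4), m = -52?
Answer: 323319/722 ≈ 447.81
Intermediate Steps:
Q(D, O) = 4
1790/Q(54, m) + 1232/3971 = 1790/4 + 1232/3971 = 1790*(1/4) + 1232*(1/3971) = 895/2 + 112/361 = 323319/722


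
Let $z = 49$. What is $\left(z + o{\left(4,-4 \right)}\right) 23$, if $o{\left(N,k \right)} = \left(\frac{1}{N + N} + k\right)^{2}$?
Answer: $\frac{94231}{64} \approx 1472.4$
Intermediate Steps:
$o{\left(N,k \right)} = \left(k + \frac{1}{2 N}\right)^{2}$ ($o{\left(N,k \right)} = \left(\frac{1}{2 N} + k\right)^{2} = \left(k + \frac{1}{2 N}\right)^{2}$)
$\left(z + o{\left(4,-4 \right)}\right) 23 = \left(49 + \frac{\left(1 + 2 \cdot 4 \left(-4\right)\right)^{2}}{4 \cdot 16}\right) 23 = \left(49 + \frac{1}{4} \cdot \frac{1}{16} \left(1 - 32\right)^{2}\right) 23 = \left(49 + \frac{1}{4} \cdot \frac{1}{16} \left(-31\right)^{2}\right) 23 = \left(49 + \frac{1}{4} \cdot \frac{1}{16} \cdot 961\right) 23 = \left(49 + \frac{961}{64}\right) 23 = \frac{4097}{64} \cdot 23 = \frac{94231}{64}$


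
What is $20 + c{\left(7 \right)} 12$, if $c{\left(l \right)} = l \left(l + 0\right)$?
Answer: $608$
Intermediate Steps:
$c{\left(l \right)} = l^{2}$ ($c{\left(l \right)} = l l = l^{2}$)
$20 + c{\left(7 \right)} 12 = 20 + 7^{2} \cdot 12 = 20 + 49 \cdot 12 = 20 + 588 = 608$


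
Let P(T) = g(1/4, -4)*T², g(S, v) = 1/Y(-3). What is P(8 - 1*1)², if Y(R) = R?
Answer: 2401/9 ≈ 266.78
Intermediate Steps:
g(S, v) = -⅓ (g(S, v) = 1/(-3) = -⅓)
P(T) = -T²/3
P(8 - 1*1)² = (-(8 - 1*1)²/3)² = (-(8 - 1)²/3)² = (-⅓*7²)² = (-⅓*49)² = (-49/3)² = 2401/9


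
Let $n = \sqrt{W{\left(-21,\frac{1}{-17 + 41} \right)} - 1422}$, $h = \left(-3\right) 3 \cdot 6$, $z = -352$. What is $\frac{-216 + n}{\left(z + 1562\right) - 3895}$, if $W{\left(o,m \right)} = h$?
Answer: $\frac{72}{895} - \frac{2 i \sqrt{41}}{895} \approx 0.080447 - 0.014309 i$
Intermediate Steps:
$h = -54$ ($h = \left(-9\right) 6 = -54$)
$W{\left(o,m \right)} = -54$
$n = 6 i \sqrt{41}$ ($n = \sqrt{-54 - 1422} = \sqrt{-1476} = 6 i \sqrt{41} \approx 38.419 i$)
$\frac{-216 + n}{\left(z + 1562\right) - 3895} = \frac{-216 + 6 i \sqrt{41}}{\left(-352 + 1562\right) - 3895} = \frac{-216 + 6 i \sqrt{41}}{1210 - 3895} = \frac{-216 + 6 i \sqrt{41}}{-2685} = \left(-216 + 6 i \sqrt{41}\right) \left(- \frac{1}{2685}\right) = \frac{72}{895} - \frac{2 i \sqrt{41}}{895}$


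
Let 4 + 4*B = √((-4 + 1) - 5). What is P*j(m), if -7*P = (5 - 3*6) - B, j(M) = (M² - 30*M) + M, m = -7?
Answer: 432 + 18*I*√2 ≈ 432.0 + 25.456*I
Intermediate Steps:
j(M) = M² - 29*M
B = -1 + I*√2/2 (B = -1 + √((-4 + 1) - 5)/4 = -1 + √(-3 - 5)/4 = -1 + √(-8)/4 = -1 + (2*I*√2)/4 = -1 + I*√2/2 ≈ -1.0 + 0.70711*I)
P = 12/7 + I*√2/14 (P = -((5 - 3*6) - (-1 + I*√2/2))/7 = -((5 - 18) + (1 - I*√2/2))/7 = -(-13 + (1 - I*√2/2))/7 = -(-12 - I*√2/2)/7 = 12/7 + I*√2/14 ≈ 1.7143 + 0.10102*I)
P*j(m) = (12/7 + I*√2/14)*(-7*(-29 - 7)) = (12/7 + I*√2/14)*(-7*(-36)) = (12/7 + I*√2/14)*252 = 432 + 18*I*√2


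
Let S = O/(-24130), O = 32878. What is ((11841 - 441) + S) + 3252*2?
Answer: 215995321/12065 ≈ 17903.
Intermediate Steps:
S = -16439/12065 (S = 32878/(-24130) = 32878*(-1/24130) = -16439/12065 ≈ -1.3625)
((11841 - 441) + S) + 3252*2 = ((11841 - 441) - 16439/12065) + 3252*2 = (11400 - 16439/12065) + 6504 = 137524561/12065 + 6504 = 215995321/12065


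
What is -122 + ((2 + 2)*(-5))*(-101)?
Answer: 1898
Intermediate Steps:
-122 + ((2 + 2)*(-5))*(-101) = -122 + (4*(-5))*(-101) = -122 - 20*(-101) = -122 + 2020 = 1898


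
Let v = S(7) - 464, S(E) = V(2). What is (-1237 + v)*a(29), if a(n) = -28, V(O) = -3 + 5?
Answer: 47572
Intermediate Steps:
V(O) = 2
S(E) = 2
v = -462 (v = 2 - 464 = -462)
(-1237 + v)*a(29) = (-1237 - 462)*(-28) = -1699*(-28) = 47572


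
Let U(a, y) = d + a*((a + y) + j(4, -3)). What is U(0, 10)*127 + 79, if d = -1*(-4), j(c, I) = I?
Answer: 587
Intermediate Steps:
d = 4
U(a, y) = 4 + a*(-3 + a + y) (U(a, y) = 4 + a*((a + y) - 3) = 4 + a*(-3 + a + y))
U(0, 10)*127 + 79 = (4 + 0**2 - 3*0 + 0*10)*127 + 79 = (4 + 0 + 0 + 0)*127 + 79 = 4*127 + 79 = 508 + 79 = 587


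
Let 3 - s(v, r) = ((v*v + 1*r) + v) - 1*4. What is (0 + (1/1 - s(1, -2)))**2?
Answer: 36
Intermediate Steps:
s(v, r) = 7 - r - v - v**2 (s(v, r) = 3 - (((v*v + 1*r) + v) - 1*4) = 3 - (((v**2 + r) + v) - 4) = 3 - (((r + v**2) + v) - 4) = 3 - ((r + v + v**2) - 4) = 3 - (-4 + r + v + v**2) = 3 + (4 - r - v - v**2) = 7 - r - v - v**2)
(0 + (1/1 - s(1, -2)))**2 = (0 + (1/1 - (7 - 1*(-2) - 1*1 - 1*1**2)))**2 = (0 + (1*1 - (7 + 2 - 1 - 1*1)))**2 = (0 + (1 - (7 + 2 - 1 - 1)))**2 = (0 + (1 - 1*7))**2 = (0 + (1 - 7))**2 = (0 - 6)**2 = (-6)**2 = 36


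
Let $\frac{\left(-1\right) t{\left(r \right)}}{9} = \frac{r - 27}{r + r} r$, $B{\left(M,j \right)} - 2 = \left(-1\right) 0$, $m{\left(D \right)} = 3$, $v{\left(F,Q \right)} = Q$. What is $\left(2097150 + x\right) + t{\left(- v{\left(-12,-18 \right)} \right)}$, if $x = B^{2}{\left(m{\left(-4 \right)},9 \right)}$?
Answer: $\frac{4194389}{2} \approx 2.0972 \cdot 10^{6}$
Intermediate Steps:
$B{\left(M,j \right)} = 2$ ($B{\left(M,j \right)} = 2 - 0 = 2 + 0 = 2$)
$t{\left(r \right)} = \frac{243}{2} - \frac{9 r}{2}$ ($t{\left(r \right)} = - 9 \frac{r - 27}{r + r} r = - 9 \frac{-27 + r}{2 r} r = - 9 \left(- \frac{27}{2} + \frac{r}{2}\right) = \frac{243}{2} - \frac{9 r}{2}$)
$x = 4$ ($x = 2^{2} = 4$)
$\left(2097150 + x\right) + t{\left(- v{\left(-12,-18 \right)} \right)} = \left(2097150 + 4\right) + \left(\frac{243}{2} - \frac{9 \left(\left(-1\right) \left(-18\right)\right)}{2}\right) = 2097154 + \left(\frac{243}{2} - 81\right) = 2097154 + \frac{81}{2} = \frac{4194389}{2}$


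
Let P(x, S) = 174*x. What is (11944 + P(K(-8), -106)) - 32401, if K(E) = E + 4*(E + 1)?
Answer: -26721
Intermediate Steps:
K(E) = 4 + 5*E (K(E) = E + 4*(1 + E) = E + (4 + 4*E) = 4 + 5*E)
(11944 + P(K(-8), -106)) - 32401 = (11944 + 174*(4 + 5*(-8))) - 32401 = (11944 + 174*(4 - 40)) - 32401 = (11944 + 174*(-36)) - 32401 = (11944 - 6264) - 32401 = 5680 - 32401 = -26721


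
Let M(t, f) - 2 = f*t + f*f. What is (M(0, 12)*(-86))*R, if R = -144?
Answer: 1808064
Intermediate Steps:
M(t, f) = 2 + f² + f*t (M(t, f) = 2 + (f*t + f*f) = 2 + (f*t + f²) = 2 + (f² + f*t) = 2 + f² + f*t)
(M(0, 12)*(-86))*R = ((2 + 12² + 12*0)*(-86))*(-144) = ((2 + 144 + 0)*(-86))*(-144) = (146*(-86))*(-144) = -12556*(-144) = 1808064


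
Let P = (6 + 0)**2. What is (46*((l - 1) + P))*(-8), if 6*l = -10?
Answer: -36800/3 ≈ -12267.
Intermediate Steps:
l = -5/3 (l = (1/6)*(-10) = -5/3 ≈ -1.6667)
P = 36 (P = 6**2 = 36)
(46*((l - 1) + P))*(-8) = (46*((-5/3 - 1) + 36))*(-8) = (46*(-8/3 + 36))*(-8) = (46*(100/3))*(-8) = (4600/3)*(-8) = -36800/3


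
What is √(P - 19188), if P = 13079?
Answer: I*√6109 ≈ 78.16*I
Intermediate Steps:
√(P - 19188) = √(13079 - 19188) = √(-6109) = I*√6109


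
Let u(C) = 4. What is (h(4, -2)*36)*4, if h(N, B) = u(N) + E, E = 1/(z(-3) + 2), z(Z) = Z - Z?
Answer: 648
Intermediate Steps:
z(Z) = 0
E = ½ (E = 1/(0 + 2) = 1/2 = ½ ≈ 0.50000)
h(N, B) = 9/2 (h(N, B) = 4 + ½ = 9/2)
(h(4, -2)*36)*4 = ((9/2)*36)*4 = 162*4 = 648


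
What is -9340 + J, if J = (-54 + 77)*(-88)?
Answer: -11364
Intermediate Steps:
J = -2024 (J = 23*(-88) = -2024)
-9340 + J = -9340 - 2024 = -11364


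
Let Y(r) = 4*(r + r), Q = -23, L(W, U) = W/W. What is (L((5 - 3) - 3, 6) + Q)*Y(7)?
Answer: -1232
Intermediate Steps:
L(W, U) = 1
Y(r) = 8*r (Y(r) = 4*(2*r) = 8*r)
(L((5 - 3) - 3, 6) + Q)*Y(7) = (1 - 23)*(8*7) = -22*56 = -1232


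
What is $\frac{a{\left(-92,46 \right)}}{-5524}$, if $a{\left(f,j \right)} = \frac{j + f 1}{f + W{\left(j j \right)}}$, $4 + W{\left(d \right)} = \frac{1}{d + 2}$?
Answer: $- \frac{24357}{280794587} \approx -8.6743 \cdot 10^{-5}$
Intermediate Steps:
$W{\left(d \right)} = -4 + \frac{1}{2 + d}$ ($W{\left(d \right)} = -4 + \frac{1}{d + 2} = -4 + \frac{1}{2 + d}$)
$a{\left(f,j \right)} = \frac{f + j}{f + \frac{-7 - 4 j^{2}}{2 + j^{2}}}$ ($a{\left(f,j \right)} = \frac{j + f 1}{f + \frac{-7 - 4 j j}{2 + j j}} = \frac{j + f}{f + \frac{-7 - 4 j^{2}}{2 + j^{2}}} = \frac{f + j}{f + \frac{-7 - 4 j^{2}}{2 + j^{2}}}$)
$\frac{a{\left(-92,46 \right)}}{-5524} = \frac{\frac{1}{-7 - 4 \cdot 46^{2} - 92 \left(2 + 46^{2}\right)} \left(2 + 46^{2}\right) \left(-92 + 46\right)}{-5524} = \frac{1}{-7 - 8464 - 92 \left(2 + 2116\right)} \left(2 + 2116\right) \left(-46\right) \left(- \frac{1}{5524}\right) = \frac{1}{-7 - 8464 - 194856} \cdot 2118 \left(-46\right) \left(- \frac{1}{5524}\right) = \frac{1}{-203327} \cdot 2118 \left(-46\right) \left(- \frac{1}{5524}\right) = \left(- \frac{1}{203327}\right) 2118 \left(-46\right) \left(- \frac{1}{5524}\right) = \frac{97428}{203327} \left(- \frac{1}{5524}\right) = - \frac{24357}{280794587}$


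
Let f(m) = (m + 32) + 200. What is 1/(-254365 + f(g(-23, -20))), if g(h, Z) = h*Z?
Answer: -1/253673 ≈ -3.9421e-6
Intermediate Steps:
g(h, Z) = Z*h
f(m) = 232 + m (f(m) = (32 + m) + 200 = 232 + m)
1/(-254365 + f(g(-23, -20))) = 1/(-254365 + (232 - 20*(-23))) = 1/(-254365 + (232 + 460)) = 1/(-254365 + 692) = 1/(-253673) = -1/253673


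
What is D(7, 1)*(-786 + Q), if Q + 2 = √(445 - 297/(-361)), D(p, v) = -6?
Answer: 4728 - 6*√160942/19 ≈ 4601.3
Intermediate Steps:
Q = -2 + √160942/19 (Q = -2 + √(445 - 297/(-361)) = -2 + √(445 - 297*(-1/361)) = -2 + √(445 + 297/361) = -2 + √(160942/361) = -2 + √160942/19 ≈ 19.115)
D(7, 1)*(-786 + Q) = -6*(-786 + (-2 + √160942/19)) = -6*(-788 + √160942/19) = 4728 - 6*√160942/19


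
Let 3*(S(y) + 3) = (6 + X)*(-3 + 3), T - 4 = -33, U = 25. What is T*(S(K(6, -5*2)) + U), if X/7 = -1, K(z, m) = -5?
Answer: -638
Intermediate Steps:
T = -29 (T = 4 - 33 = -29)
X = -7 (X = 7*(-1) = -7)
S(y) = -3 (S(y) = -3 + ((6 - 7)*(-3 + 3))/3 = -3 + (-1*0)/3 = -3 + (⅓)*0 = -3 + 0 = -3)
T*(S(K(6, -5*2)) + U) = -29*(-3 + 25) = -29*22 = -638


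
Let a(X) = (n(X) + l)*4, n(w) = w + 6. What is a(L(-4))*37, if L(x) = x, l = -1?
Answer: 148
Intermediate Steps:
n(w) = 6 + w
a(X) = 20 + 4*X (a(X) = ((6 + X) - 1)*4 = (5 + X)*4 = 20 + 4*X)
a(L(-4))*37 = (20 + 4*(-4))*37 = (20 - 16)*37 = 4*37 = 148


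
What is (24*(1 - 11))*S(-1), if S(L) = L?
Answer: 240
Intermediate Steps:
(24*(1 - 11))*S(-1) = (24*(1 - 11))*(-1) = (24*(-10))*(-1) = -240*(-1) = 240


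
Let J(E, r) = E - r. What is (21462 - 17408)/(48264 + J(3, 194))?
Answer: 4054/48073 ≈ 0.084330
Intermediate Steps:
(21462 - 17408)/(48264 + J(3, 194)) = (21462 - 17408)/(48264 + (3 - 1*194)) = 4054/(48264 + (3 - 194)) = 4054/(48264 - 191) = 4054/48073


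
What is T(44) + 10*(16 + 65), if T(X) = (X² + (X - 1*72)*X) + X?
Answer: 1558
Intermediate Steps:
T(X) = X + X² + X*(-72 + X) (T(X) = (X² + (X - 72)*X) + X = (X² + (-72 + X)*X) + X = (X² + X*(-72 + X)) + X = X + X² + X*(-72 + X))
T(44) + 10*(16 + 65) = 44*(-71 + 2*44) + 10*(16 + 65) = 44*(-71 + 88) + 10*81 = 44*17 + 810 = 748 + 810 = 1558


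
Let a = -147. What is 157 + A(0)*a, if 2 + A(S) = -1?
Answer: 598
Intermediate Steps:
A(S) = -3 (A(S) = -2 - 1 = -3)
157 + A(0)*a = 157 - 3*(-147) = 157 + 441 = 598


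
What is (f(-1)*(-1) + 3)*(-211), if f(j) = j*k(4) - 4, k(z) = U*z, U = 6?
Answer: -6541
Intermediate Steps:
k(z) = 6*z
f(j) = -4 + 24*j (f(j) = j*(6*4) - 4 = j*24 - 4 = 24*j - 4 = -4 + 24*j)
(f(-1)*(-1) + 3)*(-211) = ((-4 + 24*(-1))*(-1) + 3)*(-211) = ((-4 - 24)*(-1) + 3)*(-211) = (-28*(-1) + 3)*(-211) = (28 + 3)*(-211) = 31*(-211) = -6541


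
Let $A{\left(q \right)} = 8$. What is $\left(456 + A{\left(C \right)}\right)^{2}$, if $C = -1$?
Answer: $215296$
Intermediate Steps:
$\left(456 + A{\left(C \right)}\right)^{2} = \left(456 + 8\right)^{2} = 464^{2} = 215296$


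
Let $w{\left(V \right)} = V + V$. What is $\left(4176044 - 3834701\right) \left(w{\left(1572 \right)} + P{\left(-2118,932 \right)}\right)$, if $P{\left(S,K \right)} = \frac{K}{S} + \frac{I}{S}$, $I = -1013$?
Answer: $\frac{757675985013}{706} \approx 1.0732 \cdot 10^{9}$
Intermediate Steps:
$w{\left(V \right)} = 2 V$
$P{\left(S,K \right)} = - \frac{1013}{S} + \frac{K}{S}$ ($P{\left(S,K \right)} = \frac{K}{S} - \frac{1013}{S} = - \frac{1013}{S} + \frac{K}{S}$)
$\left(4176044 - 3834701\right) \left(w{\left(1572 \right)} + P{\left(-2118,932 \right)}\right) = \left(4176044 - 3834701\right) \left(2 \cdot 1572 + \frac{-1013 + 932}{-2118}\right) = 341343 \left(3144 - - \frac{27}{706}\right) = 341343 \left(3144 + \frac{27}{706}\right) = 341343 \cdot \frac{2219691}{706} = \frac{757675985013}{706}$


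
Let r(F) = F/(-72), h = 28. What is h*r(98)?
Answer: -343/9 ≈ -38.111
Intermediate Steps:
r(F) = -F/72 (r(F) = F*(-1/72) = -F/72)
h*r(98) = 28*(-1/72*98) = 28*(-49/36) = -343/9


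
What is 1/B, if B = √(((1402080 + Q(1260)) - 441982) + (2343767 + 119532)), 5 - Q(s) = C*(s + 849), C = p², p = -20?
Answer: √2579802/2579802 ≈ 0.00062260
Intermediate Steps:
C = 400 (C = (-20)² = 400)
Q(s) = -339595 - 400*s (Q(s) = 5 - 400*(s + 849) = 5 - 400*(849 + s) = 5 - (339600 + 400*s) = 5 + (-339600 - 400*s) = -339595 - 400*s)
B = √2579802 (B = √(((1402080 + (-339595 - 400*1260)) - 441982) + (2343767 + 119532)) = √(((1402080 + (-339595 - 504000)) - 441982) + 2463299) = √(((1402080 - 843595) - 441982) + 2463299) = √((558485 - 441982) + 2463299) = √(116503 + 2463299) = √2579802 ≈ 1606.2)
1/B = 1/(√2579802) = √2579802/2579802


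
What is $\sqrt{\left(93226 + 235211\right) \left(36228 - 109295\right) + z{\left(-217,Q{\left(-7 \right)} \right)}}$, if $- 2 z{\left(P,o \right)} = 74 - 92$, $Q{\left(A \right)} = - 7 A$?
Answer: $3 i \sqrt{2666434030} \approx 1.5491 \cdot 10^{5} i$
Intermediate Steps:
$z{\left(P,o \right)} = 9$ ($z{\left(P,o \right)} = - \frac{74 - 92}{2} = \left(- \frac{1}{2}\right) \left(-18\right) = 9$)
$\sqrt{\left(93226 + 235211\right) \left(36228 - 109295\right) + z{\left(-217,Q{\left(-7 \right)} \right)}} = \sqrt{\left(93226 + 235211\right) \left(36228 - 109295\right) + 9} = \sqrt{328437 \left(-73067\right) + 9} = \sqrt{-23997906279 + 9} = \sqrt{-23997906270} = 3 i \sqrt{2666434030}$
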